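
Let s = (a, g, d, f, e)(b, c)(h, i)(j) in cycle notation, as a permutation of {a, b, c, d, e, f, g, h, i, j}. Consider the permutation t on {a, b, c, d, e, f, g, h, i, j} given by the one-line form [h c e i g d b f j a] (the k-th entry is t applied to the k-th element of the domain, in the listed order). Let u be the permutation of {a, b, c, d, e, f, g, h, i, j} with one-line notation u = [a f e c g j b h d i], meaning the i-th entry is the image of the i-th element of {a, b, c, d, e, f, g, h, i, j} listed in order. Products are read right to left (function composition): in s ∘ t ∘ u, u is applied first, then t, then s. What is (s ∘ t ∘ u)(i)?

Chase i: u(i) = d; t(d) = i; s(i) = h. Hence (s ∘ t ∘ u)(i) = h.

h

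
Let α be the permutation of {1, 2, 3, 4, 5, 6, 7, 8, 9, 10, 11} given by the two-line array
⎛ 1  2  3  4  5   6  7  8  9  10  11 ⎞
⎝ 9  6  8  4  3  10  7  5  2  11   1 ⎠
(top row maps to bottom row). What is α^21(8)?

Tracing 8 → 5 → … returns to 8 after 3 steps, so 8 lies in a 3-cycle (3, 8, 5).
On a 3-cycle, α^3 is the identity, so α^21 = α^0 there (21 ≡ 0 mod 3).
So α^21(8) = 8.

8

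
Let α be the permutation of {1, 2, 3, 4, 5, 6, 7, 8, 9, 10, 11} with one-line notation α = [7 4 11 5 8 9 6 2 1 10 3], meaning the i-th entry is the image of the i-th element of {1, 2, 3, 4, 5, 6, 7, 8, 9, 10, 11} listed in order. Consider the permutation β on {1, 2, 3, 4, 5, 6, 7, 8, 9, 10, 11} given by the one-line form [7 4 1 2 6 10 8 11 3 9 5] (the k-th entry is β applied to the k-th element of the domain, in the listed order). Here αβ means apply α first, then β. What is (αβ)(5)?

11

α(5) = 8, then β(8) = 11; composing gives (αβ)(5) = 11.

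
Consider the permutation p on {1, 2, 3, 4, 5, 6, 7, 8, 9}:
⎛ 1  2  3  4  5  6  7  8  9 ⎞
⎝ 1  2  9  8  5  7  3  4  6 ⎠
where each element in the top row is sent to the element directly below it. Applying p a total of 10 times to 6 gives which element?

3

Tracing 6 → 7 → … returns to 6 after 4 steps, so 6 lies in a 4-cycle (3 9 6 7).
Powers repeat with period 4 on this cycle, and 10 mod 4 = 2, so p^10(6) = p^2(6).
Stepping 2 places around the cycle: 6 → 7 → 3.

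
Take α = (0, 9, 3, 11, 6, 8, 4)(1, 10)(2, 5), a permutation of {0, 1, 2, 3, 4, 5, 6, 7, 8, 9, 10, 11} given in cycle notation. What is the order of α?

The disjoint cycles have lengths 7, 2, 2, 1.
The order of α is the least common multiple of its cycle lengths: lcm(7, 2, 2) = 14.

14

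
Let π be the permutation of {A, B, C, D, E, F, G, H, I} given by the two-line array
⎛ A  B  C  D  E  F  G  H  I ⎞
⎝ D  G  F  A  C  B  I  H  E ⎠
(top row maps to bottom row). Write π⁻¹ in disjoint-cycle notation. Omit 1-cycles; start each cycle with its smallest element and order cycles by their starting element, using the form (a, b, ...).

(A, D)(B, F, C, E, I, G)

First write π in disjoint cycles: (A, D)(B, G, I, E, C, F).
Reversing each cycle (and rotating so the smallest element leads) gives π⁻¹ = (A, D)(B, F, C, E, I, G).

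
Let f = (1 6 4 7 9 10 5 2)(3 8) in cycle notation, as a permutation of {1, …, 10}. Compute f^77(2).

9

2 lies in the 8-cycle (1 6 4 7 9 10 5 2).
Powers repeat with period 8 on this cycle, and 77 mod 8 = 5, so f^77(2) = f^5(2).
Advancing 5 steps from 2: 2 → 1 → 6 → 4 → 7 → 9.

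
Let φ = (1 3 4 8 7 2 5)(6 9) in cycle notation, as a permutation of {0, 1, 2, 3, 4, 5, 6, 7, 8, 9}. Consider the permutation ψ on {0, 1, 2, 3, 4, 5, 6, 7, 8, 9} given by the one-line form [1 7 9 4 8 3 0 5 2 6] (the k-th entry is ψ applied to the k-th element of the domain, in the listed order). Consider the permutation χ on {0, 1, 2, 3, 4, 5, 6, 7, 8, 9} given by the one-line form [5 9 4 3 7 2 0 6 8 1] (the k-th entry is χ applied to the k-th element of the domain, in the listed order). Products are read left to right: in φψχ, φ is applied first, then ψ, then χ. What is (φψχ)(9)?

Apply the permutations in order: φ(9) = 6, then ψ(6) = 0, then χ(0) = 5. So (φψχ)(9) = 5.

5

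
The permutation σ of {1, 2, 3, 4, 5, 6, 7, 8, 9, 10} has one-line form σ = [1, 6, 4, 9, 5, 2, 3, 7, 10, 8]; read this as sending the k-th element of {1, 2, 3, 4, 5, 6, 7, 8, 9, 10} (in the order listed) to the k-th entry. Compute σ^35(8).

Tracing 8 → 7 → … returns to 8 after 6 steps, so 8 lies in a 6-cycle (3, 4, 9, 10, 8, 7).
Powers repeat with period 6 on this cycle, and 35 mod 6 = 5, so σ^35(8) = σ^5(8).
Advancing 5 steps from 8: 8 → 7 → 3 → 4 → 9 → 10.

10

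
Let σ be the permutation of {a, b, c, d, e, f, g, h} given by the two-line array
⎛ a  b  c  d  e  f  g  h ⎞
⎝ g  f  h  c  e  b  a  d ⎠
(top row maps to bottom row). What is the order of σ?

The disjoint-cycle form of σ has cycle lengths 3, 2, 2, 1.
Since disjoint cycles commute, ord(σ) = lcm(3, 2, 2) = 6.

6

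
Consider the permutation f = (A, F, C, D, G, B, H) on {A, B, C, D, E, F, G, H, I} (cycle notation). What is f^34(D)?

D lies in the 7-cycle (A, F, C, D, G, B, H).
Since the cycle has length 7, f^34 acts on it the same as f^6 (34 mod 7 = 6).
Advancing 6 steps from D: D → G → B → H → A → F → C.

C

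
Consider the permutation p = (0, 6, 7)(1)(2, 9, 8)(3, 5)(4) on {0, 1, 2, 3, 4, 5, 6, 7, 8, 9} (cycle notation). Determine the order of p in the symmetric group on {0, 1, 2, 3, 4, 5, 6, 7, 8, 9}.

6

The disjoint cycles have lengths 3, 3, 2, 1, 1.
Since disjoint cycles commute, ord(p) = lcm(3, 3, 2) = 6.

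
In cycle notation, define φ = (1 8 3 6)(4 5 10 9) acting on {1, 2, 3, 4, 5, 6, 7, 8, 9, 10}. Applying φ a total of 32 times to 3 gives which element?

3

3 lies in the 4-cycle (1 8 3 6).
On a 4-cycle, φ^4 is the identity, so φ^32 = φ^0 there (32 ≡ 0 mod 4).
So φ^32(3) = 3.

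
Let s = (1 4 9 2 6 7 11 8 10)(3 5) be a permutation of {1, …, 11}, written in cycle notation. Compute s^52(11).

6

11 lies in the 9-cycle (1 4 9 2 6 7 11 8 10).
Powers repeat with period 9 on this cycle, and 52 mod 9 = 7, so s^52(11) = s^7(11).
Advancing 7 steps from 11: 11 → 8 → 10 → 1 → 4 → 9 → 2 → 6.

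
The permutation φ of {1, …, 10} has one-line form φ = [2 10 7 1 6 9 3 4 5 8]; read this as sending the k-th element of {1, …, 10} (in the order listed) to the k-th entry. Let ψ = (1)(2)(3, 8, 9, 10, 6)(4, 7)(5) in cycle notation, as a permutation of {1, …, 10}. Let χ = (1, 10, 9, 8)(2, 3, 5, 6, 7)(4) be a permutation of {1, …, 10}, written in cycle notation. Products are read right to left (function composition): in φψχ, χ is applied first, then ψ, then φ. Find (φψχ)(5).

(φψχ)(5) = φ(ψ(χ(5))). χ(5) = 6, then ψ(6) = 3, then φ(3) = 7, so the result is 7.

7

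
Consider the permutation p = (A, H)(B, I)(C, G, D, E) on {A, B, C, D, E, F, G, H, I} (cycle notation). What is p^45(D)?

E

D lies in the 4-cycle (C, G, D, E).
On a 4-cycle, p^4 is the identity, so p^45 = p^1 there (45 ≡ 1 mod 4).
Advancing 1 step from D: D → E.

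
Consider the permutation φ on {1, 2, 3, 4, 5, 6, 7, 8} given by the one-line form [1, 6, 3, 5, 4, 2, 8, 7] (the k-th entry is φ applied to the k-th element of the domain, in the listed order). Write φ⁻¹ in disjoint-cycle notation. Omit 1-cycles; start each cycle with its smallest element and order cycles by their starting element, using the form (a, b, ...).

The cycle decomposition of φ is (2, 6)(4, 5)(7, 8).
Reversing each cycle (and rotating so the smallest element leads) gives φ⁻¹ = (2, 6)(4, 5)(7, 8).

(2, 6)(4, 5)(7, 8)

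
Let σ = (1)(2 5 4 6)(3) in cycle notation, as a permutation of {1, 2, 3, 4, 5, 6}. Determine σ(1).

The 1-cycle (1) fixes 1, so σ(1) = 1.

1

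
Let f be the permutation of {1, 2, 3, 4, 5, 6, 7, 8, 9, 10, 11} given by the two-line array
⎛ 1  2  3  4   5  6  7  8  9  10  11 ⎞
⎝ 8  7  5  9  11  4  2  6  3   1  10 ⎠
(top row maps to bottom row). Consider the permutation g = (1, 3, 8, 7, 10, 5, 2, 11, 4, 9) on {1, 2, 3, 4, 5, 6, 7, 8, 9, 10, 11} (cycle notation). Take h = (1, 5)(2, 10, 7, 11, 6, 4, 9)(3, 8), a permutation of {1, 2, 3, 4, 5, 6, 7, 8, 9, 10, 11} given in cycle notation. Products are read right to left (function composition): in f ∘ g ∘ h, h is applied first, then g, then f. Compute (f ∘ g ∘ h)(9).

(f ∘ g ∘ h)(9) = f(g(h(9))). h(9) = 2, then g(2) = 11, then f(11) = 10, so the result is 10.

10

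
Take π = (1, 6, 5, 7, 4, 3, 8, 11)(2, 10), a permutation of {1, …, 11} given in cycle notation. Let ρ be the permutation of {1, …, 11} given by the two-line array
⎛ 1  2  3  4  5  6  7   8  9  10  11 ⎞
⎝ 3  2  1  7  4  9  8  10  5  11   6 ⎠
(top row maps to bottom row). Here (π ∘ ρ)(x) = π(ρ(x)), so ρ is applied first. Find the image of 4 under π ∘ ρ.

4

(π ∘ ρ)(4) = π(ρ(4)). ρ(4) = 7, then π(7) = 4. So (π ∘ ρ)(4) = 4.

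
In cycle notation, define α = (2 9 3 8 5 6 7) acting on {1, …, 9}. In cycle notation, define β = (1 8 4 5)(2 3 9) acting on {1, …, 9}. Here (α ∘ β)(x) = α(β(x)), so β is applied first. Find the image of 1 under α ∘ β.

First apply β: β(1) = 8, then α(8) = 5. Thus (α ∘ β)(1) = 5.

5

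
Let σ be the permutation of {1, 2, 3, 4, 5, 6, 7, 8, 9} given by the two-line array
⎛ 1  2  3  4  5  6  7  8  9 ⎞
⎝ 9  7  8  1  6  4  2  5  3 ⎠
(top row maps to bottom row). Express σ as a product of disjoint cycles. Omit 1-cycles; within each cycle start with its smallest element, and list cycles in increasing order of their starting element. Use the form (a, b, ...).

Start at 1 and follow images: 1 → 9 → 3 → 8 → 5 → 6 → 4 → 1, giving the cycle (1, 9, 3, 8, 5, 6, 4).
Repeating from the next unused element and collecting all non-trivial cycles gives (1, 9, 3, 8, 5, 6, 4)(2, 7).

(1, 9, 3, 8, 5, 6, 4)(2, 7)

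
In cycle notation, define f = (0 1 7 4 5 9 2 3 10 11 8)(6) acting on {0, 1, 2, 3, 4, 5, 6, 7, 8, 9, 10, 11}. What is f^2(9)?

9 lies in the 11-cycle (0 1 7 4 5 9 2 3 10 11 8).
Stepping 2 places around the cycle: 9 → 2 → 3.

3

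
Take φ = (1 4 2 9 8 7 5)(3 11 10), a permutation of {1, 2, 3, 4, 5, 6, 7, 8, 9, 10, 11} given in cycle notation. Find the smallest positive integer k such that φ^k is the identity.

The disjoint cycles have lengths 7, 3, 1.
The order is lcm(7, 3) = 21.

21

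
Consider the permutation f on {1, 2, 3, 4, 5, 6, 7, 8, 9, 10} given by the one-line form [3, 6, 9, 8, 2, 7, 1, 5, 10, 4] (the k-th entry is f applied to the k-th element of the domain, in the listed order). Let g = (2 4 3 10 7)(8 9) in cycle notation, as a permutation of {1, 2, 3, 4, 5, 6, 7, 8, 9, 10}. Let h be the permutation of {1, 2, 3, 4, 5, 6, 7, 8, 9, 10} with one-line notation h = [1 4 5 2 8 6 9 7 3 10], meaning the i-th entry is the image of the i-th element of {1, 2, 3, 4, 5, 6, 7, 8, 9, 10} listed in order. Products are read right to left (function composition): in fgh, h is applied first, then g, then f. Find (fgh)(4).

8

Chase 4: h(4) = 2; g(2) = 4; f(4) = 8. Hence (fgh)(4) = 8.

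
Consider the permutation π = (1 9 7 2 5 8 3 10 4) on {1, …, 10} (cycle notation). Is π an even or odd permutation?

The cycle lengths are 9, 1.
A cycle of length ℓ contributes ℓ−1 transpositions, so π is a product of 8 transpositions — even.

even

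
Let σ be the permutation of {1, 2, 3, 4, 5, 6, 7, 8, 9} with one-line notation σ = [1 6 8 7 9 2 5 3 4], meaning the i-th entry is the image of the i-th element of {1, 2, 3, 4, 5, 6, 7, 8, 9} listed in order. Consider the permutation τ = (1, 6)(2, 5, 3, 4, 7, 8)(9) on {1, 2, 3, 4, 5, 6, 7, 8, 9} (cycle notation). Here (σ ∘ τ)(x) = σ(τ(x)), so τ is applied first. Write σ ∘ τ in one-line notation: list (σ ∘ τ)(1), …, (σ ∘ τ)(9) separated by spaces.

2 9 7 5 8 1 3 6 4

(σ ∘ τ)(x) = σ(τ(x)). Computing each image: σ(τ(1)) = σ(6) = 2, σ(τ(2)) = σ(5) = 9, σ(τ(3)) = σ(4) = 7, σ(τ(4)) = σ(7) = 5, σ(τ(5)) = σ(3) = 8, σ(τ(6)) = σ(1) = 1, σ(τ(7)) = σ(8) = 3, σ(τ(8)) = σ(2) = 6, σ(τ(9)) = σ(9) = 4.
Hence σ ∘ τ = [2 9 7 5 8 1 3 6 4].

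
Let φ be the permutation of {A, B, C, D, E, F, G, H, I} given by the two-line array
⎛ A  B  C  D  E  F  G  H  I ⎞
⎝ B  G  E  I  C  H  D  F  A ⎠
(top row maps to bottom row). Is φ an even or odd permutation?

In disjoint-cycle form the cycle lengths are 5, 2, 2.
A cycle of length ℓ contributes ℓ−1 transpositions, so φ is a product of 4 + 1 + 1 = 6 transpositions — even.

even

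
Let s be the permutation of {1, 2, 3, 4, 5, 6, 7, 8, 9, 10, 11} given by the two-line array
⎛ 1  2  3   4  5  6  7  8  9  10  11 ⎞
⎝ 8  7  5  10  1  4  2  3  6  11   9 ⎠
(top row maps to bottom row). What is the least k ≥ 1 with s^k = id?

20

The disjoint-cycle form of s has cycle lengths 5, 4, 2.
Since disjoint cycles commute, ord(s) = lcm(5, 4, 2) = 20.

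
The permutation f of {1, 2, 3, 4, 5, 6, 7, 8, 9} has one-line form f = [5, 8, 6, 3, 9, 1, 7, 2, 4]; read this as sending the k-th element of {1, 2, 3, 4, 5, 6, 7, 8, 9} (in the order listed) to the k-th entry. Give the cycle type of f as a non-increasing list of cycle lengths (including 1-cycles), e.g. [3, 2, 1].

The disjoint cycles are (1, 5, 9, 4, 3, 6)(2, 8)(7), with lengths 6, 2, 1 in non-increasing order.

[6, 2, 1]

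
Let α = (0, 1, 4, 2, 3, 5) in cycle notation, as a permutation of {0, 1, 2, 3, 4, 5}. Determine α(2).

3

Within (0, 1, 4, 2, 3, 5), 2 ↦ 3.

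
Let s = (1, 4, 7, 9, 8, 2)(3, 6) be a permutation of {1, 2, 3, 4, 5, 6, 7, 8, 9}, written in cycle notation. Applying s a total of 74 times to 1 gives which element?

1 lies in the 6-cycle (1, 4, 7, 9, 8, 2).
Powers repeat with period 6 on this cycle, and 74 mod 6 = 2, so s^74(1) = s^2(1).
Advancing 2 steps from 1: 1 → 4 → 7.

7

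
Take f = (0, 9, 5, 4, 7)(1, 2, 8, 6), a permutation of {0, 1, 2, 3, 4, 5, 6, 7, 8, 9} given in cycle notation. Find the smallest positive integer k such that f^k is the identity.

The disjoint cycles have lengths 5, 4, 1.
The order of f is the least common multiple of its cycle lengths: lcm(5, 4) = 20.

20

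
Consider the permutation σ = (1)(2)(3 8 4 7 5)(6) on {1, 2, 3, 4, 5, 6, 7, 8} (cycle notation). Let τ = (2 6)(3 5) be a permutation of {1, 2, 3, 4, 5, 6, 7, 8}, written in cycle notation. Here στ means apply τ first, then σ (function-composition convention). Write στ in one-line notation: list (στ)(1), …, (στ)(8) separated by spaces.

1 6 3 7 8 2 5 4

(στ)(x) = σ(τ(x)). Computing each image: σ(τ(1)) = σ(1) = 1, σ(τ(2)) = σ(6) = 6, σ(τ(3)) = σ(5) = 3, σ(τ(4)) = σ(4) = 7, σ(τ(5)) = σ(3) = 8, σ(τ(6)) = σ(2) = 2, σ(τ(7)) = σ(7) = 5, σ(τ(8)) = σ(8) = 4.
Hence στ = [1 6 3 7 8 2 5 4].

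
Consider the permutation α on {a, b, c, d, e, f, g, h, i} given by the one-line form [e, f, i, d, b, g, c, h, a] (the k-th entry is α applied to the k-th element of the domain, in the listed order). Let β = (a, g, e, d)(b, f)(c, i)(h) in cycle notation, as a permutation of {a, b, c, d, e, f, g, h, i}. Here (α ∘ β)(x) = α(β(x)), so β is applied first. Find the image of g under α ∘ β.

(α ∘ β)(g) = α(β(g)). β(g) = e, then α(e) = b. So (α ∘ β)(g) = b.

b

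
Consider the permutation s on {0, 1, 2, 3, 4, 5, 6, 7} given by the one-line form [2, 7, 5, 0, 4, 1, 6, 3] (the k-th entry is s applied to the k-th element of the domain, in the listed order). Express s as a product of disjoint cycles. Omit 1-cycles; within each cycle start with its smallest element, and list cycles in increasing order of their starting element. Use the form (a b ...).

(0 2 5 1 7 3)

From 0: 0 → 2 → 5 → 1 → 7 → 3 → 0, closing the cycle (0 2 5 1 7 3).
Continuing from each remaining unvisited element yields (0 2 5 1 7 3).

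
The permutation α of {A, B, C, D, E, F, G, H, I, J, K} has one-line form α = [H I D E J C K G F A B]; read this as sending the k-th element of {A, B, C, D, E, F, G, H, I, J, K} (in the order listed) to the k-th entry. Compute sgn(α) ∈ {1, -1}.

1

In disjoint-cycle form the cycle lengths are 11.
A cycle is odd iff its length is even; α has 0 even-length cycles, so sgn(α) = (−1)^0 and α is even.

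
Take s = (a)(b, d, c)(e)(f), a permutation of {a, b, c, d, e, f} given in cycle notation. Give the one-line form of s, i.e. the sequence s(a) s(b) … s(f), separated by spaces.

Each element maps to the next entry in its cycle (wrapping to the front): a↦a, b↦d, c↦b, d↦c, e↦e, f↦f.
So the one-line form is a d b c e f.

a d b c e f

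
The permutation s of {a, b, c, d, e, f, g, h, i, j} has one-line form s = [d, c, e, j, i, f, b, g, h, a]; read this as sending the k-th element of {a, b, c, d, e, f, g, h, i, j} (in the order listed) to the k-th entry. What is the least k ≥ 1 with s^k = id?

Writing s as disjoint cycles, the cycle lengths are 6, 3, 1.
The order of s is the least common multiple of its cycle lengths: lcm(6, 3) = 6.

6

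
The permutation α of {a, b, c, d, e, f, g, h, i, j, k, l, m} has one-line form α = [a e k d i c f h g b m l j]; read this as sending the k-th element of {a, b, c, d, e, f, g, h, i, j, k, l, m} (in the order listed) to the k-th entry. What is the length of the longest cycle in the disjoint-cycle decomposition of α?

Decomposing into disjoint cycles gives (b, e, i, g, f, c, k, m, j); the longest has length 9.

9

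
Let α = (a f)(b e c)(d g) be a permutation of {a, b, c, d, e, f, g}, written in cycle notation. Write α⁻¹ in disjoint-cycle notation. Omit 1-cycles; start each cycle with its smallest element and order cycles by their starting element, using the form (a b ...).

(a f)(b c e)(d g)

Inverting a permutation written in cycle notation just reverses the order within every cycle.
After reversing and putting each cycle's least element first, α⁻¹ = (a f)(b c e)(d g).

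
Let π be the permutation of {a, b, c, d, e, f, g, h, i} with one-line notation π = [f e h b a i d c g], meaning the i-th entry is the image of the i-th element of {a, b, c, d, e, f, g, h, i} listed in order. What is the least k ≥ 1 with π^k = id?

14

Writing π as disjoint cycles, the cycle lengths are 7, 2.
The order of π is the least common multiple of its cycle lengths: lcm(7, 2) = 14.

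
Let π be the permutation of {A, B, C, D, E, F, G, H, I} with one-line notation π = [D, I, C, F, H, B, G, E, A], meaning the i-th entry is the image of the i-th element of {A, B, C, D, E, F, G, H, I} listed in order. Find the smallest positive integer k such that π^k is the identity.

Writing π as disjoint cycles, the cycle lengths are 5, 2, 1, 1.
The order is lcm(5, 2) = 10.

10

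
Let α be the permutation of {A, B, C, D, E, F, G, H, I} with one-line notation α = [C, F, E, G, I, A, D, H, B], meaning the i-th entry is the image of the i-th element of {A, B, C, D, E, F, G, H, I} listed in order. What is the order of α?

6

The disjoint-cycle form of α has cycle lengths 6, 2, 1.
The order of α is the least common multiple of its cycle lengths: lcm(6, 2) = 6.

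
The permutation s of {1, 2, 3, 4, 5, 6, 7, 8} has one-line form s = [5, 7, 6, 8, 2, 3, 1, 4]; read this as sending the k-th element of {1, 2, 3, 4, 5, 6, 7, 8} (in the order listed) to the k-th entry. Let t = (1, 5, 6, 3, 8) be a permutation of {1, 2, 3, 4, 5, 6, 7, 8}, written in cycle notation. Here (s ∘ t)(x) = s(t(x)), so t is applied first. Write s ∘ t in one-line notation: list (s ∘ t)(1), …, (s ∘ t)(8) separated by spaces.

2 7 4 8 3 6 1 5

Chase each element through t then s: 1 → 5 → 2; 2 → 2 → 7; 3 → 8 → 4; 4 → 4 → 8; 5 → 6 → 3; 6 → 3 → 6; 7 → 7 → 1; 8 → 1 → 5.
So s ∘ t in one-line form is 2 7 4 8 3 6 1 5.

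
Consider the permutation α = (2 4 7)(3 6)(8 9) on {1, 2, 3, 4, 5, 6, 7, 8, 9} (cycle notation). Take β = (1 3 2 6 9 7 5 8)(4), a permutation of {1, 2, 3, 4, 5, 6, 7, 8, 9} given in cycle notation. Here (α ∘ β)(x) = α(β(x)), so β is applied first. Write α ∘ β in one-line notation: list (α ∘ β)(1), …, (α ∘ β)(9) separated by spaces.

For each element, apply β then α: 1 → 3 → 6; 2 → 6 → 3; 3 → 2 → 4; 4 → 4 → 7; 5 → 8 → 9; 6 → 9 → 8; 7 → 5 → 5; 8 → 1 → 1; 9 → 7 → 2.
Collecting the images, α ∘ β = [6 3 4 7 9 8 5 1 2].

6 3 4 7 9 8 5 1 2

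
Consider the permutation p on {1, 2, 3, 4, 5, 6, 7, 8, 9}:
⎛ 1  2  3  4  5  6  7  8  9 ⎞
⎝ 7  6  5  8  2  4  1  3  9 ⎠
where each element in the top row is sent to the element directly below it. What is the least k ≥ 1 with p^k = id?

6

Writing p as disjoint cycles, the cycle lengths are 6, 2, 1.
The order of p is the least common multiple of its cycle lengths: lcm(6, 2) = 6.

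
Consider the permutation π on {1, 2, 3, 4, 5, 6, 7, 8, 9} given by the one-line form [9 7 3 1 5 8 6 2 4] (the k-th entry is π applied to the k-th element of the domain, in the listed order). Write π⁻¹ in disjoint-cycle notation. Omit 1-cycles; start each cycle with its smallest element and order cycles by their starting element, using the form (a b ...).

(1 4 9)(2 8 6 7)

The cycle decomposition of π is (1 9 4)(2 7 6 8).
The inverse reverses every cycle; in canonical form, π⁻¹ = (1 4 9)(2 8 6 7).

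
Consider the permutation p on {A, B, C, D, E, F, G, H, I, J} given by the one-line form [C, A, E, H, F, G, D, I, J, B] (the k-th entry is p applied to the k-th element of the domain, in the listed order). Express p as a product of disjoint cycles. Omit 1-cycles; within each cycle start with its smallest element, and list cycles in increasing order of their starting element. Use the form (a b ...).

(A C E F G D H I J B)

Start at A and follow images: A → C → E → F → G → D → H → I → J → B → A, giving the cycle (A C E F G D H I J B).
Repeating from the next unused element and collecting all non-trivial cycles gives (A C E F G D H I J B).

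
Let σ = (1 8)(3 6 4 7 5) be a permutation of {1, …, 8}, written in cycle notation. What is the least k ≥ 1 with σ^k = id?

10

The disjoint cycles have lengths 5, 2, 1.
The order is lcm(5, 2) = 10.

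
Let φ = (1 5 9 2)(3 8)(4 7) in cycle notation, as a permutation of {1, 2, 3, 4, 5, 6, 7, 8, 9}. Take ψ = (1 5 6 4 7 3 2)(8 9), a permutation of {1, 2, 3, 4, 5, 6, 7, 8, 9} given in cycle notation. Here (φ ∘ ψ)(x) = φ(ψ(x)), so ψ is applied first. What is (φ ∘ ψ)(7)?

8

ψ(7) = 3, then φ(3) = 8; composing gives (φ ∘ ψ)(7) = 8.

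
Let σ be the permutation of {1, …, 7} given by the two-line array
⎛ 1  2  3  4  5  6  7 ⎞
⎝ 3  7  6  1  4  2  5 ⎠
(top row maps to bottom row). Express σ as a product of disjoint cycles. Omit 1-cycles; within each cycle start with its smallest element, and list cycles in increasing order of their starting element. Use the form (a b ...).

(1 3 6 2 7 5 4)

Start at 1 and follow images: 1 → 3 → 6 → 2 → 7 → 5 → 4 → 1, giving the cycle (1 3 6 2 7 5 4).
Continuing from each remaining unvisited element yields (1 3 6 2 7 5 4).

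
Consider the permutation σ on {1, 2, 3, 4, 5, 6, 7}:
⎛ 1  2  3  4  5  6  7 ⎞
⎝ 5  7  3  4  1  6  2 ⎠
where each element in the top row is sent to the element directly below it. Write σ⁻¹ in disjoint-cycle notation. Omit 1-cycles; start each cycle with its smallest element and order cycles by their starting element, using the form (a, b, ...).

First write σ in disjoint cycles: (1, 5)(2, 7).
The inverse reverses every cycle; in canonical form, σ⁻¹ = (1, 5)(2, 7).

(1, 5)(2, 7)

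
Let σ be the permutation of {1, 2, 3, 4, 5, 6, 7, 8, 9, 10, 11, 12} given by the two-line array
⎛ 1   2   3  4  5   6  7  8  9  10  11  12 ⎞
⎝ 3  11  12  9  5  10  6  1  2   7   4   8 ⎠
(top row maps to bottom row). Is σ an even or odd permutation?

In disjoint-cycle form the cycle lengths are 4, 4, 3, 1.
A cycle of length ℓ contributes ℓ−1 transpositions, so σ is a product of 3 + 3 + 2 = 8 transpositions — even.

even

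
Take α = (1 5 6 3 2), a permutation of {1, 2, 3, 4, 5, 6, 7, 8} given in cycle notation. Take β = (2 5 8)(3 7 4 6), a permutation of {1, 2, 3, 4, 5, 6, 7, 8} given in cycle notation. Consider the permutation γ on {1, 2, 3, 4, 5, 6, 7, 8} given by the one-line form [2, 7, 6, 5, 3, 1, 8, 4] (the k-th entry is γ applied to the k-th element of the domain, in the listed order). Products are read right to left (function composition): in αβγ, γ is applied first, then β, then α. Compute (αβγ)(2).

Chase 2: γ(2) = 7; β(7) = 4; α(4) = 4. Hence (αβγ)(2) = 4.

4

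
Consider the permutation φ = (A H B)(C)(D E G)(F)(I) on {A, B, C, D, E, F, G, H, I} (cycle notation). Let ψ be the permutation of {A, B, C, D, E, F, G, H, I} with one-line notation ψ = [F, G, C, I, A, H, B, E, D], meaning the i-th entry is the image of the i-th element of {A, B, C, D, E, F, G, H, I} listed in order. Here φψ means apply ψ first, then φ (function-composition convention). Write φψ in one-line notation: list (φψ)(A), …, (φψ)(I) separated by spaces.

F D C I H B A G E

For each element, apply ψ then φ: A → F → F; B → G → D; C → C → C; D → I → I; E → A → H; F → H → B; G → B → A; H → E → G; I → D → E.
Collecting the images, φψ = [F D C I H B A G E].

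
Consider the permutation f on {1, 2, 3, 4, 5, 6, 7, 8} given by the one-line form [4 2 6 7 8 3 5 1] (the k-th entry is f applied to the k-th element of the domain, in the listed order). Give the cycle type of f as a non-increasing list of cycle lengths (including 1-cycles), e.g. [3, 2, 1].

[5, 2, 1]

The disjoint cycles are (1, 4, 7, 5, 8)(2)(3, 6), with lengths 5, 2, 1 in non-increasing order.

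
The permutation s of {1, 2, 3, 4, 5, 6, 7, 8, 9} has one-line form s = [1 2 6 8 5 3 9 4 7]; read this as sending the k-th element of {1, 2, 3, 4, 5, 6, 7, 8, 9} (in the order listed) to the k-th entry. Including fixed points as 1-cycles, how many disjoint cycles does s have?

6

The cycle decomposition is (1)(2)(3, 6)(4, 8)(5)(7, 9), which has 6 cycles (counting 1-cycles).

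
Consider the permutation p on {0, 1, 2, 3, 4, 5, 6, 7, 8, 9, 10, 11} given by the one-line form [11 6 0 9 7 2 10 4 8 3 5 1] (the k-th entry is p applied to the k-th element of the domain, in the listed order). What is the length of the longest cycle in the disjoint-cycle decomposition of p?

Decomposing into disjoint cycles gives (0, 11, 1, 6, 10, 5, 2)(3, 9)(4, 7); the longest has length 7.

7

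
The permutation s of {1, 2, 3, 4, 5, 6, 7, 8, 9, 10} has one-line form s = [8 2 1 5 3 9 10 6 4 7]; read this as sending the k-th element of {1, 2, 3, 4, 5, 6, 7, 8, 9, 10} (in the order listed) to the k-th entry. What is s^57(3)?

Tracing 3 → 1 → … returns to 3 after 7 steps, so 3 lies in a 7-cycle (1, 8, 6, 9, 4, 5, 3).
Powers repeat with period 7 on this cycle, and 57 mod 7 = 1, so s^57(3) = s^1(3).
Advancing 1 step from 3: 3 → 1.

1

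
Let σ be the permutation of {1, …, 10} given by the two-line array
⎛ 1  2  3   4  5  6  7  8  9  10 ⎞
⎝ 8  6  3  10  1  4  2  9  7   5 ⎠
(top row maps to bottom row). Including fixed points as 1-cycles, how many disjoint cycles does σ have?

The cycle decomposition is (1, 8, 9, 7, 2, 6, 4, 10, 5)(3), which has 2 cycles (counting 1-cycles).

2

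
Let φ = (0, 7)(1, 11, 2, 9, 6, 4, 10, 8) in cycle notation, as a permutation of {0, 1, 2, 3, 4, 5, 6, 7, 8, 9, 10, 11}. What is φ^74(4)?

4 lies in the 8-cycle (1, 11, 2, 9, 6, 4, 10, 8).
On an 8-cycle, φ^8 is the identity, so φ^74 = φ^2 there (74 ≡ 2 mod 8).
Advancing 2 steps from 4: 4 → 10 → 8.

8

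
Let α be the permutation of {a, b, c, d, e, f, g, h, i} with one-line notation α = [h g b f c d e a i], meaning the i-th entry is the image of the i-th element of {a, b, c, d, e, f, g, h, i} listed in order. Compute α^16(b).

Tracing b → g → … returns to b after 4 steps, so b lies in a 4-cycle (b g e c).
Since the cycle has length 4, α^16 acts on it the same as α^0 (16 mod 4 = 0).
So α^16(b) = b.

b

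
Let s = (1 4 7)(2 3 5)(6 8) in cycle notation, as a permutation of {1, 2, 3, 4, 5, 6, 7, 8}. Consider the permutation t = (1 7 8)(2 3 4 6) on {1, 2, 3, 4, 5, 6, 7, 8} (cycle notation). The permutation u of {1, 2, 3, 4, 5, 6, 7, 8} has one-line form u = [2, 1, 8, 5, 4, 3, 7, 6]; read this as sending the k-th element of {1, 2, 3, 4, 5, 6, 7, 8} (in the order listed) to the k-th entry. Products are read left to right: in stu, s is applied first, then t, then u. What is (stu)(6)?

Apply the permutations in order: s(6) = 8, then t(8) = 1, then u(1) = 2. So (stu)(6) = 2.

2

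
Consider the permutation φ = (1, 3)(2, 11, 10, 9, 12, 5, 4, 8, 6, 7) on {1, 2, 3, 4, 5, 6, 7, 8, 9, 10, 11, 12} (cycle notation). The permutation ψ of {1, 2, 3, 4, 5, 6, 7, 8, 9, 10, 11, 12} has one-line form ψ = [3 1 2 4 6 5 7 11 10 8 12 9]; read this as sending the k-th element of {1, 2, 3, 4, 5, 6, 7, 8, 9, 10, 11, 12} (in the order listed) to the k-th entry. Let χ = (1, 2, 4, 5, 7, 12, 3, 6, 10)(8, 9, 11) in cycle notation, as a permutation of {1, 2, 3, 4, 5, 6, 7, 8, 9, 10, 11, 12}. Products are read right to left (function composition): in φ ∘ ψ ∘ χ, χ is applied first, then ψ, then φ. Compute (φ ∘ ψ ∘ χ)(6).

(φ ∘ ψ ∘ χ)(6) = φ(ψ(χ(6))). χ(6) = 10, then ψ(10) = 8, then φ(8) = 6, so the result is 6.

6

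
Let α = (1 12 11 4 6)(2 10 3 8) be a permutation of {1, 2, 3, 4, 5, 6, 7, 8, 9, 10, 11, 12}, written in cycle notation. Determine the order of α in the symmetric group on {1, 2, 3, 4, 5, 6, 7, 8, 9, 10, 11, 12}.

20

The cycle type of α is (5, 4, 1, 1, 1).
Since disjoint cycles commute, ord(α) = lcm(5, 4) = 20.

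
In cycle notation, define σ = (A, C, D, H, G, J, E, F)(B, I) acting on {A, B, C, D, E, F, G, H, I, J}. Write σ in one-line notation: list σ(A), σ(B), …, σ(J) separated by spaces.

Image by image: A↦C, B↦I, C↦D, D↦H, E↦F, F↦A, G↦J, H↦G, I↦B, J↦E.
Listing these in domain order gives C I D H F A J G B E.

C I D H F A J G B E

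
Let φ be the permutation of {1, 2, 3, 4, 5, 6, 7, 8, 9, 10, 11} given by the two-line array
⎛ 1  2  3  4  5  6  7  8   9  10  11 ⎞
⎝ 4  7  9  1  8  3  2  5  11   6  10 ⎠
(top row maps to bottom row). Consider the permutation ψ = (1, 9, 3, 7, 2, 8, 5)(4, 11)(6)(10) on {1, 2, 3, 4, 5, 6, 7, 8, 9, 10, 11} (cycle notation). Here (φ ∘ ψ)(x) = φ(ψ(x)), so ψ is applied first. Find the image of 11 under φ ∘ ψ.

ψ(11) = 4, then φ(4) = 1; composing gives (φ ∘ ψ)(11) = 1.

1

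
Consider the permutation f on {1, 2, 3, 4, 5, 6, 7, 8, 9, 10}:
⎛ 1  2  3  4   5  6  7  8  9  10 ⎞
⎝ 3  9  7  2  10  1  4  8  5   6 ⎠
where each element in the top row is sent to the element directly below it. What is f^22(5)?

3

Tracing 5 → 10 → … returns to 5 after 9 steps, so 5 lies in a 9-cycle (1 3 7 4 2 9 5 10 6).
Since the cycle has length 9, f^22 acts on it the same as f^4 (22 mod 9 = 4).
Advancing 4 steps from 5: 5 → 10 → 6 → 1 → 3.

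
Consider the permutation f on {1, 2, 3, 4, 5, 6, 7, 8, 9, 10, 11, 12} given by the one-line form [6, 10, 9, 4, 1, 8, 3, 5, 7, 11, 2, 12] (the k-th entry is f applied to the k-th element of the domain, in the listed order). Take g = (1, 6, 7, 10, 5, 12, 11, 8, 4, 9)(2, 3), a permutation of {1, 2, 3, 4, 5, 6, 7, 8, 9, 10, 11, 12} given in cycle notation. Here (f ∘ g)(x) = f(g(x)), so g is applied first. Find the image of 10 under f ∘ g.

1

g(10) = 5, then f(5) = 1; composing gives (f ∘ g)(10) = 1.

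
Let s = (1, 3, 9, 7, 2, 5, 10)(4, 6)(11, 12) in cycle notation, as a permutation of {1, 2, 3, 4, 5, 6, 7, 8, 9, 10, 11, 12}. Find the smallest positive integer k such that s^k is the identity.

The disjoint cycles have lengths 7, 2, 2, 1.
Since disjoint cycles commute, ord(s) = lcm(7, 2, 2) = 14.

14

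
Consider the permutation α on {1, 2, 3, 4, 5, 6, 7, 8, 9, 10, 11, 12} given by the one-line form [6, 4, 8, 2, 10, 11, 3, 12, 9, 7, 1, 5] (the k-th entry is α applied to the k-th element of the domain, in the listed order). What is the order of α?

6

Writing α as disjoint cycles, the cycle lengths are 6, 3, 2, 1.
The order of α is the least common multiple of its cycle lengths: lcm(6, 3, 2) = 6.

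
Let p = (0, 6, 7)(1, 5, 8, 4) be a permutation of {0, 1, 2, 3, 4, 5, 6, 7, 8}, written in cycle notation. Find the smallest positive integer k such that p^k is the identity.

12

The cycle type of p is (4, 3, 1, 1).
Since disjoint cycles commute, ord(p) = lcm(4, 3) = 12.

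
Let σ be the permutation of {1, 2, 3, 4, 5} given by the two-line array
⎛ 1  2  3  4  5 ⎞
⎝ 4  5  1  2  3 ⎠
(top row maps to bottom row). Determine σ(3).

The entry below 3 in the array is 1, so σ(3) = 1.

1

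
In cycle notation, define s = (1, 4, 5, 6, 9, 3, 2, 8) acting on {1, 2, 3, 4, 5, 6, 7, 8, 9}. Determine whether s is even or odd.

The cycle lengths are 8, 1.
A cycle of length ℓ contributes ℓ−1 transpositions, so s is a product of 7 transpositions — odd.

odd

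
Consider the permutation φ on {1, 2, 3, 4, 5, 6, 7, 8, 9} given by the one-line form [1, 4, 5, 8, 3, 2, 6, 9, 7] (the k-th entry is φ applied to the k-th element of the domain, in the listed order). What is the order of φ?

6

The disjoint-cycle form of φ has cycle lengths 6, 2, 1.
Since disjoint cycles commute, ord(φ) = lcm(6, 2) = 6.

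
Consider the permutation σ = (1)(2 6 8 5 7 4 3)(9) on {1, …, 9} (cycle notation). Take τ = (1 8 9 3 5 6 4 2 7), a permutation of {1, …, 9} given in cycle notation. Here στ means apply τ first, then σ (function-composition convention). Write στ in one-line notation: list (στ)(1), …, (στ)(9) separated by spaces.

Chase each element through τ then σ: 1 → 8 → 5; 2 → 7 → 4; 3 → 5 → 7; 4 → 2 → 6; 5 → 6 → 8; 6 → 4 → 3; 7 → 1 → 1; 8 → 9 → 9; 9 → 3 → 2.
So στ in one-line form is 5 4 7 6 8 3 1 9 2.

5 4 7 6 8 3 1 9 2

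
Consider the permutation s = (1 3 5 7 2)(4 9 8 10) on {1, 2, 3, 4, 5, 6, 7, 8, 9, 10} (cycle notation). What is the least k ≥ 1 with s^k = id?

20

The cycle type of s is (5, 4, 1).
Since disjoint cycles commute, ord(s) = lcm(5, 4) = 20.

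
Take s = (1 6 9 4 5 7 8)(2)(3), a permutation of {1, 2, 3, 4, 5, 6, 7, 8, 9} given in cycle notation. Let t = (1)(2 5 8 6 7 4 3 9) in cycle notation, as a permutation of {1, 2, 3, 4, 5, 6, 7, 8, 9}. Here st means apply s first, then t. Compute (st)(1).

7

First apply s: s(1) = 6, then t(6) = 7. Thus (st)(1) = 7.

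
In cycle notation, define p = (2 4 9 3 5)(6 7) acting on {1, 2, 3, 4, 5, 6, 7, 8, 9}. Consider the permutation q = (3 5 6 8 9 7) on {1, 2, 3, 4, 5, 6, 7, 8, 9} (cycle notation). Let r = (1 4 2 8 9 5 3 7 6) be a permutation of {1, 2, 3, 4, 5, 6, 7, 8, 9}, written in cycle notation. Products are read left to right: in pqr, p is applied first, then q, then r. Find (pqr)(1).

(pqr)(1) = r(q(p(1))). p(1) = 1, then q(1) = 1, then r(1) = 4, so the result is 4.

4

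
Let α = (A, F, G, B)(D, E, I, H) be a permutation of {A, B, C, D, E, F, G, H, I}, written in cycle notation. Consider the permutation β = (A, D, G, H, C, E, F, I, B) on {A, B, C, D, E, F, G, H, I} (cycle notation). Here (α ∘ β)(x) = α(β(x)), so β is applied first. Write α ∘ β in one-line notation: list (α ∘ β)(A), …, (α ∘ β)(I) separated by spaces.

E F I B G H D C A

Chase each element through β then α: A → D → E; B → A → F; C → E → I; D → G → B; E → F → G; F → I → H; G → H → D; H → C → C; I → B → A.
So α ∘ β in one-line form is E F I B G H D C A.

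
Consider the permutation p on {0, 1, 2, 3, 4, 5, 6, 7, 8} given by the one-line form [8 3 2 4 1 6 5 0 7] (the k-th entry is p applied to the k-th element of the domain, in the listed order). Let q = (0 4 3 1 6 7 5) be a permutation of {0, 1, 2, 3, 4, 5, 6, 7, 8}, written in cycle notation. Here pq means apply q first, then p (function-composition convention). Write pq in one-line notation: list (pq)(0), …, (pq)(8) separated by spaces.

1 5 2 3 4 8 0 6 7

(pq)(x) = p(q(x)). Computing each image: p(q(0)) = p(4) = 1, p(q(1)) = p(6) = 5, p(q(2)) = p(2) = 2, p(q(3)) = p(1) = 3, p(q(4)) = p(3) = 4, p(q(5)) = p(0) = 8, p(q(6)) = p(7) = 0, p(q(7)) = p(5) = 6, p(q(8)) = p(8) = 7.
Hence pq = [1 5 2 3 4 8 0 6 7].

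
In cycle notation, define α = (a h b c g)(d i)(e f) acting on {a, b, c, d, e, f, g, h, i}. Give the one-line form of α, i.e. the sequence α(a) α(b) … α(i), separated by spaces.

h c g i f e a b d

Reading each image from the cycles: a→h, b→c, c→g, d→i, e→f, f→e, g→a, h→b, i→d.
Listing these in domain order gives h c g i f e a b d.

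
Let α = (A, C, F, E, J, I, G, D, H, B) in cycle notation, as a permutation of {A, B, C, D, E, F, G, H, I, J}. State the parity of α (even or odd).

The cycle lengths are 10.
A cycle is odd iff its length is even; α has 1 even-length cycle, so sgn(α) = (−1)^1 and α is odd.

odd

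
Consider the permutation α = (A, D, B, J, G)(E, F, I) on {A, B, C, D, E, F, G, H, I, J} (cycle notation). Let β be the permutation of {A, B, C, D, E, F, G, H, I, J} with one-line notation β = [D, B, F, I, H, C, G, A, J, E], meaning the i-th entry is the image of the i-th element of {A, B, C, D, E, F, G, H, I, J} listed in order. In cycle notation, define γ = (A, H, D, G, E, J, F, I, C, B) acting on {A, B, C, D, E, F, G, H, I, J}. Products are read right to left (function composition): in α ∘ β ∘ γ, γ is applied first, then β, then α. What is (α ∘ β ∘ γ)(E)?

F

Apply the permutations in order: γ(E) = J, then β(J) = E, then α(E) = F. So (α ∘ β ∘ γ)(E) = F.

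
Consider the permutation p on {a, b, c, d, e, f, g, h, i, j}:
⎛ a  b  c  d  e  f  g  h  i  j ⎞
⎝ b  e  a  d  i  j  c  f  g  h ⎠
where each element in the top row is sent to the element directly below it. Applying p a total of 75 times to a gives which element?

i

Tracing a → b → … returns to a after 6 steps, so a lies in a 6-cycle (a b e i g c).
Powers repeat with period 6 on this cycle, and 75 mod 6 = 3, so p^75(a) = p^3(a).
Stepping 3 places around the cycle: a → b → e → i.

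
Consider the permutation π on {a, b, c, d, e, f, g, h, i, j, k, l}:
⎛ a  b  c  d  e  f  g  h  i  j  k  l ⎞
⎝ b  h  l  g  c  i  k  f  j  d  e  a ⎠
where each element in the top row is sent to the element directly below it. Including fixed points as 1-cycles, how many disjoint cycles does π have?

1

The cycle decomposition is (a, b, h, f, i, j, d, g, k, e, c, l), which has 1 cycle (counting 1-cycles).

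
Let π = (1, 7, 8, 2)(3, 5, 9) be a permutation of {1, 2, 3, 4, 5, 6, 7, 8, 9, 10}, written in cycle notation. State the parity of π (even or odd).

The cycle lengths are 4, 3, 1, 1, 1.
A cycle is odd iff its length is even; π has 1 even-length cycle, so sgn(π) = (−1)^1 and π is odd.

odd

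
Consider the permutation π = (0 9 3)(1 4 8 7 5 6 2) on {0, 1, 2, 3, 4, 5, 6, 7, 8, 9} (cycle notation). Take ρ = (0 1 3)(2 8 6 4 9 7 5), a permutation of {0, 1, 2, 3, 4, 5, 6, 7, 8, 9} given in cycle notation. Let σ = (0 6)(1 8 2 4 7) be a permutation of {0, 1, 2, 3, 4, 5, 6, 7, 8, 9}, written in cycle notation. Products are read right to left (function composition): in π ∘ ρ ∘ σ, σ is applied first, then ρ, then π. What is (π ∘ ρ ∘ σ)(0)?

(π ∘ ρ ∘ σ)(0) = π(ρ(σ(0))). σ(0) = 6, then ρ(6) = 4, then π(4) = 8, so the result is 8.

8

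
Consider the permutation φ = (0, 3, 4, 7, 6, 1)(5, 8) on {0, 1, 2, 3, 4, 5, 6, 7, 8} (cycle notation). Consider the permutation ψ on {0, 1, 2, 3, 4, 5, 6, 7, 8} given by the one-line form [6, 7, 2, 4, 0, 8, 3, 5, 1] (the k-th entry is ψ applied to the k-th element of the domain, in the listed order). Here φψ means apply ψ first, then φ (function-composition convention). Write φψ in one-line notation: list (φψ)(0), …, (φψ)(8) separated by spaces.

For each element, apply ψ then φ: 0 → 6 → 1; 1 → 7 → 6; 2 → 2 → 2; 3 → 4 → 7; 4 → 0 → 3; 5 → 8 → 5; 6 → 3 → 4; 7 → 5 → 8; 8 → 1 → 0.
So φψ in one-line form is 1 6 2 7 3 5 4 8 0.

1 6 2 7 3 5 4 8 0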